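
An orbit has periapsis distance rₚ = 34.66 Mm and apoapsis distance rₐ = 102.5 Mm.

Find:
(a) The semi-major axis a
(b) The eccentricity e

Convert to SI: rₚ = 34.66 Mm = 3.466e+07 m; rₐ = 102.5 Mm = 1.025e+08 m.
(a) a = (rₚ + rₐ) / 2 = (3.466e+07 + 1.025e+08) / 2 ≈ 6.858e+07 m = 68.58 Mm.
(b) e = (rₐ − rₚ) / (rₐ + rₚ) = (1.025e+08 − 3.466e+07) / (1.025e+08 + 3.466e+07) ≈ 0.4946.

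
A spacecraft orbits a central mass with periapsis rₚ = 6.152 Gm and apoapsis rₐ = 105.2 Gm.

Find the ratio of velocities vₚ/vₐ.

Convert to SI: rₚ = 6.152 Gm = 6.152e+09 m; rₐ = 105.2 Gm = 1.052e+11 m.
Conservation of angular momentum gives rₚvₚ = rₐvₐ, so vₚ/vₐ = rₐ/rₚ.
vₚ/vₐ = 1.052e+11 / 6.152e+09 ≈ 17.1.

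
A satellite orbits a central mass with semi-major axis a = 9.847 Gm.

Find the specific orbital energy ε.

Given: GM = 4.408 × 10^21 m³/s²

Convert to SI: a = 9.847 Gm = 9.847e+09 m.
ε = −GM / (2a).
ε = −4.408e+21 / (2 · 9.847e+09) J/kg ≈ -2.238e+11 J/kg = -223.8 GJ/kg.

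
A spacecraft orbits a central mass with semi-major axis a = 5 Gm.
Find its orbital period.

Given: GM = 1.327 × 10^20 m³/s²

Convert to SI: a = 5 Gm = 5e+09 m.
Kepler's third law: T = 2π √(a³ / GM).
Substituting a = 5e+09 m and GM = 1.327e+20 m³/s²:
T = 2π √((5e+09)³ / 1.327e+20) s
T ≈ 1.928e+05 s = 2.232 days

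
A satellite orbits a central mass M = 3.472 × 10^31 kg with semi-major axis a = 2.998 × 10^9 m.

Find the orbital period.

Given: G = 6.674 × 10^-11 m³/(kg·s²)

GM = G · M = 6.674e-11 · 3.472e+31 = 2.31721e+21 m³/s².
Kepler's third law: T = 2π √(a³ / GM).
Substituting a = 2.998e+09 m and GM = 2.31721e+21 m³/s²:
T = 2π √((2.998e+09)³ / 2.31721e+21) s
T ≈ 2.143e+04 s = 5.952 hours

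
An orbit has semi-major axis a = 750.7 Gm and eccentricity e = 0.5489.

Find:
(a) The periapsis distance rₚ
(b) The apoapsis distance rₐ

Convert to SI: a = 750.7 Gm = 7.507e+11 m.
(a) rₚ = a(1 − e) = 7.507e+11 · (1 − 0.5489) = 7.507e+11 · 0.4511 ≈ 3.386e+11 m = 338.6 Gm.
(b) rₐ = a(1 + e) = 7.507e+11 · (1 + 0.5489) = 7.507e+11 · 1.5489 ≈ 1.163e+12 m = 1.163 Tm.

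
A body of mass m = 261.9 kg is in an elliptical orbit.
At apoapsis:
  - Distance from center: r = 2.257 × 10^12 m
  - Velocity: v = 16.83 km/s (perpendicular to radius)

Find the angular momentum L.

Convert to SI: v = 16.83 km/s = 16830 m/s.
Since v is perpendicular to r, L = m · v · r.
L = 261.9 · 16830 · 2.257e+12 kg·m²/s ≈ 9.948e+18 kg·m²/s.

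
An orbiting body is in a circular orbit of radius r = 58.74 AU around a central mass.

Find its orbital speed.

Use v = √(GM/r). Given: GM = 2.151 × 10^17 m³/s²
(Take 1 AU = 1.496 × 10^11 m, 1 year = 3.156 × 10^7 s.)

Convert to SI: r = 58.74 AU = 8.7875e+12 m.
For a circular orbit, gravity supplies the centripetal force, so v = √(GM / r).
v = √(2.151e+17 / 8.7875e+12) m/s ≈ 156.5 m/s = 0.03301 AU/year.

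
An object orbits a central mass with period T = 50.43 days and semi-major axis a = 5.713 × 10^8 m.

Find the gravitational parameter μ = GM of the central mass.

Convert to SI: T = 50.43 days = 4.35715e+06 s.
GM = 4π² · a³ / T².
GM = 4π² · (5.713e+08)³ / (4.35715e+06)² m³/s² ≈ 3.877e+14 m³/s² = 3.877 × 10^14 m³/s².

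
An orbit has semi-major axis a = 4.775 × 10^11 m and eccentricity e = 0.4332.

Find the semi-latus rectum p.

p = a (1 − e²).
p = 4.775e+11 · (1 − (0.4332)²) = 4.775e+11 · 0.812338 ≈ 3.879e+11 m = 3.879 × 10^11 m.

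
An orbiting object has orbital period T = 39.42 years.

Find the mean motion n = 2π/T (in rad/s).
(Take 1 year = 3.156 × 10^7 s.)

Convert to SI: T = 39.42 years = 1.2441e+09 s.
n = 2π / T.
n = 2π / 1.2441e+09 s ≈ 5.05e-09 rad/s.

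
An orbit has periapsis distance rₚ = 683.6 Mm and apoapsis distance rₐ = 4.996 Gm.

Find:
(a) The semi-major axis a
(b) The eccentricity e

Convert to SI: rₚ = 683.6 Mm = 6.836e+08 m; rₐ = 4.996 Gm = 4.996e+09 m.
(a) a = (rₚ + rₐ) / 2 = (6.836e+08 + 4.996e+09) / 2 ≈ 2.84e+09 m = 2.84 Gm.
(b) e = (rₐ − rₚ) / (rₐ + rₚ) = (4.996e+09 − 6.836e+08) / (4.996e+09 + 6.836e+08) ≈ 0.7593.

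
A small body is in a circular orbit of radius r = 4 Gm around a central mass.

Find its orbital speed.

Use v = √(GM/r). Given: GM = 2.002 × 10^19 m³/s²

Convert to SI: r = 4 Gm = 4e+09 m.
For a circular orbit, gravity supplies the centripetal force, so v = √(GM / r).
v = √(2.002e+19 / 4e+09) m/s ≈ 7.075e+04 m/s = 70.75 km/s.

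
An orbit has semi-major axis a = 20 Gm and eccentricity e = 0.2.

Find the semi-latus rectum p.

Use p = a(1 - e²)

Convert to SI: a = 20 Gm = 2e+10 m.
p = a (1 − e²).
p = 2e+10 · (1 − (0.2)²) = 2e+10 · 0.96 ≈ 1.92e+10 m = 19.2 Gm.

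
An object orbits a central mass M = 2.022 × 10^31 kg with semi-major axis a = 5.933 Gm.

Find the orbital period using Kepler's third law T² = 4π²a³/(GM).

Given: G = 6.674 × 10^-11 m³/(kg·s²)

Convert to SI: a = 5.933 Gm = 5.933e+09 m.
GM = G · M = 6.674e-11 · 2.022e+31 = 1.34948e+21 m³/s².
Kepler's third law: T = 2π √(a³ / GM).
Substituting a = 5.933e+09 m and GM = 1.34948e+21 m³/s²:
T = 2π √((5.933e+09)³ / 1.34948e+21) s
T ≈ 7.816e+04 s = 21.71 hours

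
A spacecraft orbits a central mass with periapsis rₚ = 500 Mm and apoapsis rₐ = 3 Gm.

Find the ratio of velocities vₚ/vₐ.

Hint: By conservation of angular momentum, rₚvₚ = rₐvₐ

Convert to SI: rₚ = 500 Mm = 5e+08 m; rₐ = 3 Gm = 3e+09 m.
Conservation of angular momentum gives rₚvₚ = rₐvₐ, so vₚ/vₐ = rₐ/rₚ.
vₚ/vₐ = 3e+09 / 5e+08 ≈ 6.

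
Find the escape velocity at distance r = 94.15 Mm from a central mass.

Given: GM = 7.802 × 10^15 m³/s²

Convert to SI: r = 94.15 Mm = 9.415e+07 m.
Escape velocity comes from setting total energy to zero: ½v² − GM/r = 0 ⇒ v_esc = √(2GM / r).
v_esc = √(2 · 7.802e+15 / 9.415e+07) m/s ≈ 1.287e+04 m/s = 12.87 km/s.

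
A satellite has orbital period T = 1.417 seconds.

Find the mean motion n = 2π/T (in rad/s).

n = 2π / T.
n = 2π / 1.417 s ≈ 4.434 rad/s.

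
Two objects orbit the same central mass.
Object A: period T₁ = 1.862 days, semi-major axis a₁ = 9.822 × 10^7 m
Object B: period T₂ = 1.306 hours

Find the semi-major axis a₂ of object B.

Convert to SI: T₁ = 1.862 days = 160877 s; T₂ = 1.306 hours = 4701.6 s.
Kepler's third law: (T₁/T₂)² = (a₁/a₂)³ ⇒ a₂ = a₁ · (T₂/T₁)^(2/3).
T₂/T₁ = 4701.6 / 160877 = 0.0292248.
a₂ = 9.822e+07 · (0.0292248)^(2/3) m ≈ 9.319e+06 m = 9.319 × 10^6 m.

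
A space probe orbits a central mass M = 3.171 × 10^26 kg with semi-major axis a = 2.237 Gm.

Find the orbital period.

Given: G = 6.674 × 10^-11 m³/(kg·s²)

Convert to SI: a = 2.237 Gm = 2.237e+09 m.
GM = G · M = 6.674e-11 · 3.171e+26 = 2.11633e+16 m³/s².
Kepler's third law: T = 2π √(a³ / GM).
Substituting a = 2.237e+09 m and GM = 2.11633e+16 m³/s²:
T = 2π √((2.237e+09)³ / 2.11633e+16) s
T ≈ 4.57e+06 s = 52.89 days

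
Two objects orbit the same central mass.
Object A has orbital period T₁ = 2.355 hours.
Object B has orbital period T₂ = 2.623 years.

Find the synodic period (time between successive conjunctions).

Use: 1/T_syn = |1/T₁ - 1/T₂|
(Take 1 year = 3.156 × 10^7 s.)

Convert to SI: T₁ = 2.355 hours = 8478 s; T₂ = 2.623 years = 8.27819e+07 s.
T_syn = |T₁ · T₂ / (T₁ − T₂)|.
T_syn = |8478 · 8.27819e+07 / (8478 − 8.27819e+07)| s ≈ 8479 s = 2.355 hours.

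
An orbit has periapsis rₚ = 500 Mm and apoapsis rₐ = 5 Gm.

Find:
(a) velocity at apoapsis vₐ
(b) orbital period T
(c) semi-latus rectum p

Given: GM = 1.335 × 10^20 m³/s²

Convert to SI: rₚ = 500 Mm = 5e+08 m; rₐ = 5 Gm = 5e+09 m.
(a) With a = (rₚ + rₐ)/2 = 2.75e+09 m, vₐ = √(GM (2/rₐ − 1/a)) = √(1.335e+20 · (2/5e+09 − 1/2.75e+09)) m/s ≈ 6.967e+04 m/s
(b) With a = (rₚ + rₐ)/2 = 2.75e+09 m, T = 2π √(a³/GM) = 2π √((2.75e+09)³/1.335e+20) s ≈ 7.842e+04 s
(c) From a = (rₚ + rₐ)/2 = 2.75e+09 m and e = (rₐ − rₚ)/(rₐ + rₚ) = 0.818182, p = a(1 − e²) = 2.75e+09 · (1 − (0.818182)²) ≈ 9.091e+08 m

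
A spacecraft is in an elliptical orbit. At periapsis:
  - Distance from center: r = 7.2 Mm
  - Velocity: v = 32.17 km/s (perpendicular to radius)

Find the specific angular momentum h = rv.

Convert to SI: r = 7.2 Mm = 7.2e+06 m; v = 32.17 km/s = 32170 m/s.
With v perpendicular to r, h = r · v.
h = 7.2e+06 · 32170 m²/s ≈ 2.316e+11 m²/s.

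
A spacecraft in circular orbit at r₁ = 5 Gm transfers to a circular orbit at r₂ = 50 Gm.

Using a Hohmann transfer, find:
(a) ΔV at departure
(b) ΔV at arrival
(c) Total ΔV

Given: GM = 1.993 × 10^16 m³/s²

Convert to SI: r₁ = 5 Gm = 5e+09 m; r₂ = 50 Gm = 5e+10 m.
Transfer semi-major axis: a_t = (r₁ + r₂)/2 = (5e+09 + 5e+10)/2 = 2.75e+10 m.
Circular speeds: v₁ = √(GM/r₁) = 1996.5 m/s, v₂ = √(GM/r₂) = 631.348 m/s.
Transfer speeds (vis-viva v² = GM(2/r − 1/a_t)): v₁ᵗ = 2692.08 m/s, v₂ᵗ = 269.208 m/s.
(a) ΔV₁ = |v₁ᵗ − v₁| ≈ 695.6 m/s = 695.6 m/s.
(b) ΔV₂ = |v₂ − v₂ᵗ| ≈ 362.1 m/s = 362.1 m/s.
(c) ΔV_total = ΔV₁ + ΔV₂ ≈ 1058 m/s = 1.058 km/s.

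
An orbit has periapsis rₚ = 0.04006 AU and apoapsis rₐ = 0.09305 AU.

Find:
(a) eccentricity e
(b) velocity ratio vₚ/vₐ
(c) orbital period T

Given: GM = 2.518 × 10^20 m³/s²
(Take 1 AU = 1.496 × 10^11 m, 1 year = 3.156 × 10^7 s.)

Convert to SI: rₚ = 0.04006 AU = 5.99298e+09 m; rₐ = 0.09305 AU = 1.39203e+10 m.
(a) e = (rₐ − rₚ)/(rₐ + rₚ) = (1.39203e+10 − 5.99298e+09)/(1.39203e+10 + 5.99298e+09) ≈ 0.3981
(b) Conservation of angular momentum (rₚvₚ = rₐvₐ) gives vₚ/vₐ = rₐ/rₚ = 1.39203e+10/5.99298e+09 ≈ 2.323
(c) With a = (rₚ + rₐ)/2 = 9.95663e+09 m, T = 2π √(a³/GM) = 2π √((9.95663e+09)³/2.518e+20) s ≈ 3.934e+05 s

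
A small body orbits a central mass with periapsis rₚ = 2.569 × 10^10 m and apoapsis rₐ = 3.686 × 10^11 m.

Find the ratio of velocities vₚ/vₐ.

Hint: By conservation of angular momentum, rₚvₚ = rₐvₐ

Conservation of angular momentum gives rₚvₚ = rₐvₐ, so vₚ/vₐ = rₐ/rₚ.
vₚ/vₐ = 3.686e+11 / 2.569e+10 ≈ 14.35.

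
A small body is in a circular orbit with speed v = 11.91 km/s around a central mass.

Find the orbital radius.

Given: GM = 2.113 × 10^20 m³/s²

Convert to SI: v = 11.91 km/s = 11910 m/s.
For a circular orbit, v² = GM / r, so r = GM / v².
r = 2.113e+20 / (11910)² m ≈ 1.49e+12 m = 1.49 Tm.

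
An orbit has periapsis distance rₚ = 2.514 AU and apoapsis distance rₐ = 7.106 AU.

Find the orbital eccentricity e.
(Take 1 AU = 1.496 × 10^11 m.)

Convert to SI: rₚ = 2.514 AU = 3.76094e+11 m; rₐ = 7.106 AU = 1.06306e+12 m.
e = (rₐ − rₚ) / (rₐ + rₚ).
e = (1.06306e+12 − 3.76094e+11) / (1.06306e+12 + 3.76094e+11) = 6.86963e+11 / 1.43915e+12 ≈ 0.4773.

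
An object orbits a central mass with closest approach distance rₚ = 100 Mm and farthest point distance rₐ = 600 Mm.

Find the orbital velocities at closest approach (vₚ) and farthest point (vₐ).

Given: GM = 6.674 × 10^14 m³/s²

Convert to SI: rₚ = 100 Mm = 1e+08 m; rₐ = 600 Mm = 6e+08 m.
Use the vis-viva equation v² = GM(2/r − 1/a) with a = (rₚ + rₐ)/2 = (1e+08 + 6e+08)/2 = 3.5e+08 m.
vₚ = √(GM · (2/rₚ − 1/a)) = √(6.674e+14 · (2/1e+08 − 1/3.5e+08)) m/s ≈ 3382 m/s = 3.382 km/s.
vₐ = √(GM · (2/rₐ − 1/a)) = √(6.674e+14 · (2/6e+08 − 1/3.5e+08)) m/s ≈ 563.7 m/s = 563.7 m/s.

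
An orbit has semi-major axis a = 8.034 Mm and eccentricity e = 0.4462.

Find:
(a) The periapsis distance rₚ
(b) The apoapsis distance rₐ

Convert to SI: a = 8.034 Mm = 8.034e+06 m.
(a) rₚ = a(1 − e) = 8.034e+06 · (1 − 0.4462) = 8.034e+06 · 0.5538 ≈ 4.449e+06 m = 4.449 Mm.
(b) rₐ = a(1 + e) = 8.034e+06 · (1 + 0.4462) = 8.034e+06 · 1.4462 ≈ 1.162e+07 m = 11.62 Mm.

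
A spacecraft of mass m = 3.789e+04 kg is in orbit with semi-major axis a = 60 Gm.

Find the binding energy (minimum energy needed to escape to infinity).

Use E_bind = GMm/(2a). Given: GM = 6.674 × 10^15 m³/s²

Convert to SI: a = 60 Gm = 6e+10 m.
Total orbital energy is E = −GMm/(2a); binding energy is E_bind = −E = GMm/(2a).
E_bind = 6.674e+15 · 3.789e+04 / (2 · 6e+10) J ≈ 2.107e+09 J = 2.107 GJ.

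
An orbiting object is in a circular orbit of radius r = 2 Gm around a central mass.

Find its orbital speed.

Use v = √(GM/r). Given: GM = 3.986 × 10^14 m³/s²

Convert to SI: r = 2 Gm = 2e+09 m.
For a circular orbit, gravity supplies the centripetal force, so v = √(GM / r).
v = √(3.986e+14 / 2e+09) m/s ≈ 446.4 m/s = 446.4 m/s.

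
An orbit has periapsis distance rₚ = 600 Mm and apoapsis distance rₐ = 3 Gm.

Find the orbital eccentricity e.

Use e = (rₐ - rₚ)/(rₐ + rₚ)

Convert to SI: rₚ = 600 Mm = 6e+08 m; rₐ = 3 Gm = 3e+09 m.
e = (rₐ − rₚ) / (rₐ + rₚ).
e = (3e+09 − 6e+08) / (3e+09 + 6e+08) = 2.4e+09 / 3.6e+09 ≈ 0.6667.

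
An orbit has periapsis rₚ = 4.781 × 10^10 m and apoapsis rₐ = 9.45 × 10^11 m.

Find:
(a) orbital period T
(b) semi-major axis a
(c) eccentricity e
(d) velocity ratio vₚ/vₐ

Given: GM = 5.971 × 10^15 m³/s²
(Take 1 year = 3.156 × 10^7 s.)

(a) With a = (rₚ + rₐ)/2 = 4.96405e+11 m, T = 2π √(a³/GM) = 2π √((4.96405e+11)³/5.971e+15) s ≈ 2.844e+10 s
(b) a = (rₚ + rₐ)/2 = (4.781e+10 + 9.45e+11)/2 ≈ 4.964e+11 m
(c) e = (rₐ − rₚ)/(rₐ + rₚ) = (9.45e+11 − 4.781e+10)/(9.45e+11 + 4.781e+10) ≈ 0.9037
(d) Conservation of angular momentum (rₚvₚ = rₐvₐ) gives vₚ/vₐ = rₐ/rₚ = 9.45e+11/4.781e+10 ≈ 19.77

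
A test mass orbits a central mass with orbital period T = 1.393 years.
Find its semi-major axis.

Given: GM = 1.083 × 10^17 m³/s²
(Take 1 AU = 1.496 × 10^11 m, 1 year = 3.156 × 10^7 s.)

Convert to SI: T = 1.393 years = 4.39631e+07 s.
Invert Kepler's third law: a = (GM · T² / (4π²))^(1/3).
Substituting T = 4.39631e+07 s and GM = 1.083e+17 m³/s²:
a = (1.083e+17 · (4.39631e+07)² / (4π²))^(1/3) m
a ≈ 1.744e+10 m = 0.1166 AU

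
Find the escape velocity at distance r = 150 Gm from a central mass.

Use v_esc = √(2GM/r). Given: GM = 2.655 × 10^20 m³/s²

Convert to SI: r = 150 Gm = 1.5e+11 m.
Escape velocity comes from setting total energy to zero: ½v² − GM/r = 0 ⇒ v_esc = √(2GM / r).
v_esc = √(2 · 2.655e+20 / 1.5e+11) m/s ≈ 5.95e+04 m/s = 59.5 km/s.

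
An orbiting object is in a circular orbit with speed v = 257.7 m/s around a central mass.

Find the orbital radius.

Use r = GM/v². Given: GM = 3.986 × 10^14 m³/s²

For a circular orbit, v² = GM / r, so r = GM / v².
r = 3.986e+14 / (257.7)² m ≈ 6.002e+09 m = 6.002 Gm.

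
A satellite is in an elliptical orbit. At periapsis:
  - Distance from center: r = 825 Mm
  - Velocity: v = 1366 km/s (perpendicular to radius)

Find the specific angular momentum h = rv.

Convert to SI: r = 825 Mm = 8.25e+08 m; v = 1366 km/s = 1.366e+06 m/s.
With v perpendicular to r, h = r · v.
h = 8.25e+08 · 1.366e+06 m²/s ≈ 1.127e+15 m²/s.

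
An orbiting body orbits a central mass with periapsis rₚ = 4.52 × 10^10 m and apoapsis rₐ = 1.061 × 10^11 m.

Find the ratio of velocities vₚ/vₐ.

Conservation of angular momentum gives rₚvₚ = rₐvₐ, so vₚ/vₐ = rₐ/rₚ.
vₚ/vₐ = 1.061e+11 / 4.52e+10 ≈ 2.347.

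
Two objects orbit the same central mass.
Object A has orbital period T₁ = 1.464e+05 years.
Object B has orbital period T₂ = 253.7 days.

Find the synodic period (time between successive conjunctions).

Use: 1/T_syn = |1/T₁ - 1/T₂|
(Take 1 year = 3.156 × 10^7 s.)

Convert to SI: T₁ = 1.464e+05 years = 4.62038e+12 s; T₂ = 253.7 days = 2.19197e+07 s.
T_syn = |T₁ · T₂ / (T₁ − T₂)|.
T_syn = |4.62038e+12 · 2.19197e+07 / (4.62038e+12 − 2.19197e+07)| s ≈ 2.192e+07 s = 253.7 days.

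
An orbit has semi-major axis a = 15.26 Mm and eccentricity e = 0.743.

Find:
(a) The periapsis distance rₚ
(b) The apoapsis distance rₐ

Convert to SI: a = 15.26 Mm = 1.526e+07 m.
(a) rₚ = a(1 − e) = 1.526e+07 · (1 − 0.743) = 1.526e+07 · 0.257 ≈ 3.922e+06 m = 3.922 Mm.
(b) rₐ = a(1 + e) = 1.526e+07 · (1 + 0.743) = 1.526e+07 · 1.743 ≈ 2.66e+07 m = 26.6 Mm.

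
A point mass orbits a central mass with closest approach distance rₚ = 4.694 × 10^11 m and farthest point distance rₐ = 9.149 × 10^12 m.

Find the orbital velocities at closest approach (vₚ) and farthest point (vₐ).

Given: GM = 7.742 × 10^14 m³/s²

Use the vis-viva equation v² = GM(2/r − 1/a) with a = (rₚ + rₐ)/2 = (4.694e+11 + 9.149e+12)/2 = 4.8092e+12 m.
vₚ = √(GM · (2/rₚ − 1/a)) = √(7.742e+14 · (2/4.694e+11 − 1/4.8092e+12)) m/s ≈ 56.02 m/s = 56.02 m/s.
vₐ = √(GM · (2/rₐ − 1/a)) = √(7.742e+14 · (2/9.149e+12 − 1/4.8092e+12)) m/s ≈ 2.874 m/s = 2.874 m/s.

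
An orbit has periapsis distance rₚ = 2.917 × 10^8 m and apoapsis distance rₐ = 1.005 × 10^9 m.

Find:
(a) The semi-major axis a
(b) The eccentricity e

(a) a = (rₚ + rₐ) / 2 = (2.917e+08 + 1.005e+09) / 2 ≈ 6.484e+08 m = 6.484 × 10^8 m.
(b) e = (rₐ − rₚ) / (rₐ + rₚ) = (1.005e+09 − 2.917e+08) / (1.005e+09 + 2.917e+08) ≈ 0.5501.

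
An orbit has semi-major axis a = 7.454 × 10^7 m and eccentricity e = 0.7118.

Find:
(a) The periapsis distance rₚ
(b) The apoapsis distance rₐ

(a) rₚ = a(1 − e) = 7.454e+07 · (1 − 0.7118) = 7.454e+07 · 0.2882 ≈ 2.148e+07 m = 2.148 × 10^7 m.
(b) rₐ = a(1 + e) = 7.454e+07 · (1 + 0.7118) = 7.454e+07 · 1.7118 ≈ 1.276e+08 m = 1.276 × 10^8 m.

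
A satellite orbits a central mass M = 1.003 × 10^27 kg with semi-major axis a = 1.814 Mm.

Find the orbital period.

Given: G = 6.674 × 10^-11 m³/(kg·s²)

Convert to SI: a = 1.814 Mm = 1.814e+06 m.
GM = G · M = 6.674e-11 · 1.003e+27 = 6.69402e+16 m³/s².
Kepler's third law: T = 2π √(a³ / GM).
Substituting a = 1.814e+06 m and GM = 6.69402e+16 m³/s²:
T = 2π √((1.814e+06)³ / 6.69402e+16) s
T ≈ 59.33 s = 59.33 seconds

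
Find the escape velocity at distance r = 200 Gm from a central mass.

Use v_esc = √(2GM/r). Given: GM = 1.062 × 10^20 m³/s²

Convert to SI: r = 200 Gm = 2e+11 m.
Escape velocity comes from setting total energy to zero: ½v² − GM/r = 0 ⇒ v_esc = √(2GM / r).
v_esc = √(2 · 1.062e+20 / 2e+11) m/s ≈ 3.259e+04 m/s = 32.59 km/s.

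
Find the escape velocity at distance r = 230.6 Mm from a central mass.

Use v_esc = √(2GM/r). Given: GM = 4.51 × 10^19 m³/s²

Convert to SI: r = 230.6 Mm = 2.306e+08 m.
Escape velocity comes from setting total energy to zero: ½v² − GM/r = 0 ⇒ v_esc = √(2GM / r).
v_esc = √(2 · 4.51e+19 / 2.306e+08) m/s ≈ 6.254e+05 m/s = 625.4 km/s.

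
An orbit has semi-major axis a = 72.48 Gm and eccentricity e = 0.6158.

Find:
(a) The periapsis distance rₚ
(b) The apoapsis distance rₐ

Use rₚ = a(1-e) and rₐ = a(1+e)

Convert to SI: a = 72.48 Gm = 7.248e+10 m.
(a) rₚ = a(1 − e) = 7.248e+10 · (1 − 0.6158) = 7.248e+10 · 0.3842 ≈ 2.785e+10 m = 27.85 Gm.
(b) rₐ = a(1 + e) = 7.248e+10 · (1 + 0.6158) = 7.248e+10 · 1.6158 ≈ 1.171e+11 m = 117.1 Gm.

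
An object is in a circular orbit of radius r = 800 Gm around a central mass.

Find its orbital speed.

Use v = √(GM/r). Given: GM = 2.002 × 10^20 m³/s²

Convert to SI: r = 800 Gm = 8e+11 m.
For a circular orbit, gravity supplies the centripetal force, so v = √(GM / r).
v = √(2.002e+20 / 8e+11) m/s ≈ 1.582e+04 m/s = 15.82 km/s.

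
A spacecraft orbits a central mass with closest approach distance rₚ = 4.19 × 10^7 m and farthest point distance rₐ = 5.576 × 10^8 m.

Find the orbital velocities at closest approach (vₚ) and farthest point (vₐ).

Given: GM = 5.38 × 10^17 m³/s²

Use the vis-viva equation v² = GM(2/r − 1/a) with a = (rₚ + rₐ)/2 = (4.19e+07 + 5.576e+08)/2 = 2.9975e+08 m.
vₚ = √(GM · (2/rₚ − 1/a)) = √(5.38e+17 · (2/4.19e+07 − 1/2.9975e+08)) m/s ≈ 1.545e+05 m/s = 154.5 km/s.
vₐ = √(GM · (2/rₐ − 1/a)) = √(5.38e+17 · (2/5.576e+08 − 1/2.9975e+08)) m/s ≈ 1.161e+04 m/s = 11.61 km/s.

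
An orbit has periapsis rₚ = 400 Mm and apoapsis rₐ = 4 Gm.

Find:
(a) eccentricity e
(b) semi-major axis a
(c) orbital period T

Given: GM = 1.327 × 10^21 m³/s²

Convert to SI: rₚ = 400 Mm = 4e+08 m; rₐ = 4 Gm = 4e+09 m.
(a) e = (rₐ − rₚ)/(rₐ + rₚ) = (4e+09 − 4e+08)/(4e+09 + 4e+08) ≈ 0.8182
(b) a = (rₚ + rₐ)/2 = (4e+08 + 4e+09)/2 ≈ 2.2e+09 m
(c) With a = (rₚ + rₐ)/2 = 2.2e+09 m, T = 2π √(a³/GM) = 2π √((2.2e+09)³/1.327e+21) s ≈ 1.78e+04 s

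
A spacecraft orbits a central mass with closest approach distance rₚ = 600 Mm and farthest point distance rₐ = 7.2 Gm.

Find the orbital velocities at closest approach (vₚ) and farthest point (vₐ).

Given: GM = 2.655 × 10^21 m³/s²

Convert to SI: rₚ = 600 Mm = 6e+08 m; rₐ = 7.2 Gm = 7.2e+09 m.
Use the vis-viva equation v² = GM(2/r − 1/a) with a = (rₚ + rₐ)/2 = (6e+08 + 7.2e+09)/2 = 3.9e+09 m.
vₚ = √(GM · (2/rₚ − 1/a)) = √(2.655e+21 · (2/6e+08 − 1/3.9e+09)) m/s ≈ 2.858e+06 m/s = 2858 km/s.
vₐ = √(GM · (2/rₐ − 1/a)) = √(2.655e+21 · (2/7.2e+09 − 1/3.9e+09)) m/s ≈ 2.382e+05 m/s = 238.2 km/s.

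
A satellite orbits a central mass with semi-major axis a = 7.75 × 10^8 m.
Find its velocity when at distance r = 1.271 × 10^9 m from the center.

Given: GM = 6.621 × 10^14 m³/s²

Vis-viva: v = √(GM · (2/r − 1/a)).
2/r − 1/a = 2/1.271e+09 − 1/7.75e+08 = 2.83242e-10 m⁻¹.
v = √(6.621e+14 · 2.83242e-10) m/s ≈ 433.1 m/s = 433.1 m/s.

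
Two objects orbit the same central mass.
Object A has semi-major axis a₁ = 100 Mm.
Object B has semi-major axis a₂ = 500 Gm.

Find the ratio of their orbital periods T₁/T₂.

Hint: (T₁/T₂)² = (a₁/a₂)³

Convert to SI: a₁ = 100 Mm = 1e+08 m; a₂ = 500 Gm = 5e+11 m.
From Kepler's third law, (T₁/T₂)² = (a₁/a₂)³, so T₁/T₂ = (a₁/a₂)^(3/2).
a₁/a₂ = 1e+08 / 5e+11 = 0.0002.
T₁/T₂ = (0.0002)^(3/2) ≈ 2.828e-06.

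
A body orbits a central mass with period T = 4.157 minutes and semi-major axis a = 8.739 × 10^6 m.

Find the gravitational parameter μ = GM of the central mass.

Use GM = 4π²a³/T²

Convert to SI: T = 4.157 minutes = 249.42 s.
GM = 4π² · a³ / T².
GM = 4π² · (8.739e+06)³ / (249.42)² m³/s² ≈ 4.235e+17 m³/s² = 4.235 × 10^17 m³/s².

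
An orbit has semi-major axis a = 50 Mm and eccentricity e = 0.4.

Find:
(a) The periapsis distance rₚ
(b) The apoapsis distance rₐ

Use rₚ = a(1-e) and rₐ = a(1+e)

Convert to SI: a = 50 Mm = 5e+07 m.
(a) rₚ = a(1 − e) = 5e+07 · (1 − 0.4) = 5e+07 · 0.6 ≈ 3e+07 m = 30 Mm.
(b) rₐ = a(1 + e) = 5e+07 · (1 + 0.4) = 5e+07 · 1.4 ≈ 7e+07 m = 70 Mm.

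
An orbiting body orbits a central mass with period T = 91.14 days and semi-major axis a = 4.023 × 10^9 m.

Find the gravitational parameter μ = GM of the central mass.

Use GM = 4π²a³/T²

Convert to SI: T = 91.14 days = 7.8745e+06 s.
GM = 4π² · a³ / T².
GM = 4π² · (4.023e+09)³ / (7.8745e+06)² m³/s² ≈ 4.145e+16 m³/s² = 4.145 × 10^16 m³/s².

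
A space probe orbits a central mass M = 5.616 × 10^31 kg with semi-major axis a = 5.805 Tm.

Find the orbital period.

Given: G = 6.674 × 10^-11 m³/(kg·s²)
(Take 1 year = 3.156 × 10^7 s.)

Convert to SI: a = 5.805 Tm = 5.805e+12 m.
GM = G · M = 6.674e-11 · 5.616e+31 = 3.74812e+21 m³/s².
Kepler's third law: T = 2π √(a³ / GM).
Substituting a = 5.805e+12 m and GM = 3.74812e+21 m³/s²:
T = 2π √((5.805e+12)³ / 3.74812e+21) s
T ≈ 1.435e+09 s = 45.48 years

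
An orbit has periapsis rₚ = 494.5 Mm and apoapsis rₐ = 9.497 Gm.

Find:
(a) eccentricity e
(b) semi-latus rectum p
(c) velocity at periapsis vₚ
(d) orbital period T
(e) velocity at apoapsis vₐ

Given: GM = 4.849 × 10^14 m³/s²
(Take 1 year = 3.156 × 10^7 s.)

Convert to SI: rₚ = 494.5 Mm = 4.945e+08 m; rₐ = 9.497 Gm = 9.497e+09 m.
(a) e = (rₐ − rₚ)/(rₐ + rₚ) = (9.497e+09 − 4.945e+08)/(9.497e+09 + 4.945e+08) ≈ 0.901
(b) From a = (rₚ + rₐ)/2 = 4.99575e+09 m and e = (rₐ − rₚ)/(rₐ + rₚ) = 0.901016, p = a(1 − e²) = 4.99575e+09 · (1 − (0.901016)²) ≈ 9.401e+08 m
(c) With a = (rₚ + rₐ)/2 = 4.99575e+09 m, vₚ = √(GM (2/rₚ − 1/a)) = √(4.849e+14 · (2/4.945e+08 − 1/4.99575e+09)) m/s ≈ 1365 m/s
(d) With a = (rₚ + rₐ)/2 = 4.99575e+09 m, T = 2π √(a³/GM) = 2π √((4.99575e+09)³/4.849e+14) s ≈ 1.008e+08 s
(e) With a = (rₚ + rₐ)/2 = 4.99575e+09 m, vₐ = √(GM (2/rₐ − 1/a)) = √(4.849e+14 · (2/9.497e+09 − 1/4.99575e+09)) m/s ≈ 71.09 m/s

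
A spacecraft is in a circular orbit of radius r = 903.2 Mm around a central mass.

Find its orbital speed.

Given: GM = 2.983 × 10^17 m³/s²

Convert to SI: r = 903.2 Mm = 9.032e+08 m.
For a circular orbit, gravity supplies the centripetal force, so v = √(GM / r).
v = √(2.983e+17 / 9.032e+08) m/s ≈ 1.817e+04 m/s = 18.17 km/s.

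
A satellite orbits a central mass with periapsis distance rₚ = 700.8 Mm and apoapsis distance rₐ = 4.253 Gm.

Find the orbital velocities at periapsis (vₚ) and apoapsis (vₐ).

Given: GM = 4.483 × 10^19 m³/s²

Convert to SI: rₚ = 700.8 Mm = 7.008e+08 m; rₐ = 4.253 Gm = 4.253e+09 m.
Use the vis-viva equation v² = GM(2/r − 1/a) with a = (rₚ + rₐ)/2 = (7.008e+08 + 4.253e+09)/2 = 2.4769e+09 m.
vₚ = √(GM · (2/rₚ − 1/a)) = √(4.483e+19 · (2/7.008e+08 − 1/2.4769e+09)) m/s ≈ 3.314e+05 m/s = 331.4 km/s.
vₐ = √(GM · (2/rₐ − 1/a)) = √(4.483e+19 · (2/4.253e+09 − 1/2.4769e+09)) m/s ≈ 5.461e+04 m/s = 54.61 km/s.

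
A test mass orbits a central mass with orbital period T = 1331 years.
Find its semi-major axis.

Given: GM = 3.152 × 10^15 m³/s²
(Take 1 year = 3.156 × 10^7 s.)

Convert to SI: T = 1331 years = 4.20064e+10 s.
Invert Kepler's third law: a = (GM · T² / (4π²))^(1/3).
Substituting T = 4.20064e+10 s and GM = 3.152e+15 m³/s²:
a = (3.152e+15 · (4.20064e+10)² / (4π²))^(1/3) m
a ≈ 5.203e+11 m = 5.203 × 10^11 m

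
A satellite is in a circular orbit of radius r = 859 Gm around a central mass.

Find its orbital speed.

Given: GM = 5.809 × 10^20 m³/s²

Convert to SI: r = 859 Gm = 8.59e+11 m.
For a circular orbit, gravity supplies the centripetal force, so v = √(GM / r).
v = √(5.809e+20 / 8.59e+11) m/s ≈ 2.6e+04 m/s = 26 km/s.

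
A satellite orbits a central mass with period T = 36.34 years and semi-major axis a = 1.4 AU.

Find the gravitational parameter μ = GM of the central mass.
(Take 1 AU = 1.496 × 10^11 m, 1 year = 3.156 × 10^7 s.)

Convert to SI: T = 36.34 years = 1.14689e+09 s; a = 1.4 AU = 2.0944e+11 m.
GM = 4π² · a³ / T².
GM = 4π² · (2.0944e+11)³ / (1.14689e+09)² m³/s² ≈ 2.757e+17 m³/s² = 2.757 × 10^17 m³/s².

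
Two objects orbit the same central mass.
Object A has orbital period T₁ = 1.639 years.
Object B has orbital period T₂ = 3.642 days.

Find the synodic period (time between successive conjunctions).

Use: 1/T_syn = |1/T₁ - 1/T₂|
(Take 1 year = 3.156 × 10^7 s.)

Convert to SI: T₁ = 1.639 years = 5.17268e+07 s; T₂ = 3.642 days = 314669 s.
T_syn = |T₁ · T₂ / (T₁ − T₂)|.
T_syn = |5.17268e+07 · 314669 / (5.17268e+07 − 314669)| s ≈ 3.166e+05 s = 3.664 days.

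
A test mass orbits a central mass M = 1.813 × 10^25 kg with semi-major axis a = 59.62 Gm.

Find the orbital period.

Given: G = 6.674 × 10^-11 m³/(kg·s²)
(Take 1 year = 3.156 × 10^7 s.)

Convert to SI: a = 59.62 Gm = 5.962e+10 m.
GM = G · M = 6.674e-11 · 1.813e+25 = 1.21e+15 m³/s².
Kepler's third law: T = 2π √(a³ / GM).
Substituting a = 5.962e+10 m and GM = 1.21e+15 m³/s²:
T = 2π √((5.962e+10)³ / 1.21e+15) s
T ≈ 2.63e+09 s = 83.32 years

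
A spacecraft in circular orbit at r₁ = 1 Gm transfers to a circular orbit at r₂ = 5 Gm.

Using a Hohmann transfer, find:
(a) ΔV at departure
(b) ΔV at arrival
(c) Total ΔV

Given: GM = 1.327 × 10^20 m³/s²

Convert to SI: r₁ = 1 Gm = 1e+09 m; r₂ = 5 Gm = 5e+09 m.
Transfer semi-major axis: a_t = (r₁ + r₂)/2 = (1e+09 + 5e+09)/2 = 3e+09 m.
Circular speeds: v₁ = √(GM/r₁) = 364280 m/s, v₂ = √(GM/r₂) = 162911 m/s.
Transfer speeds (vis-viva v² = GM(2/r − 1/a_t)): v₁ᵗ = 470284 m/s, v₂ᵗ = 94056.7 m/s.
(a) ΔV₁ = |v₁ᵗ − v₁| ≈ 1.06e+05 m/s = 106 km/s.
(b) ΔV₂ = |v₂ − v₂ᵗ| ≈ 6.885e+04 m/s = 68.85 km/s.
(c) ΔV_total = ΔV₁ + ΔV₂ ≈ 1.749e+05 m/s = 174.9 km/s.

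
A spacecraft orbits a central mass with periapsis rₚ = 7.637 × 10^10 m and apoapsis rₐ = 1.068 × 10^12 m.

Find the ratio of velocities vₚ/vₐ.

Conservation of angular momentum gives rₚvₚ = rₐvₐ, so vₚ/vₐ = rₐ/rₚ.
vₚ/vₐ = 1.068e+12 / 7.637e+10 ≈ 13.98.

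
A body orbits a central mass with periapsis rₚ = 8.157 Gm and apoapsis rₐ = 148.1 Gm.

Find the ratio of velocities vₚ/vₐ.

Convert to SI: rₚ = 8.157 Gm = 8.157e+09 m; rₐ = 148.1 Gm = 1.481e+11 m.
Conservation of angular momentum gives rₚvₚ = rₐvₐ, so vₚ/vₐ = rₐ/rₚ.
vₚ/vₐ = 1.481e+11 / 8.157e+09 ≈ 18.16.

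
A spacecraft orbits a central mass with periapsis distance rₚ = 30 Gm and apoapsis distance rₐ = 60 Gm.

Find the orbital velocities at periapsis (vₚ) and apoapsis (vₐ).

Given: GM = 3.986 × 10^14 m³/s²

Convert to SI: rₚ = 30 Gm = 3e+10 m; rₐ = 60 Gm = 6e+10 m.
Use the vis-viva equation v² = GM(2/r − 1/a) with a = (rₚ + rₐ)/2 = (3e+10 + 6e+10)/2 = 4.5e+10 m.
vₚ = √(GM · (2/rₚ − 1/a)) = √(3.986e+14 · (2/3e+10 − 1/4.5e+10)) m/s ≈ 133.1 m/s = 133.1 m/s.
vₐ = √(GM · (2/rₐ − 1/a)) = √(3.986e+14 · (2/6e+10 − 1/4.5e+10)) m/s ≈ 66.55 m/s = 66.55 m/s.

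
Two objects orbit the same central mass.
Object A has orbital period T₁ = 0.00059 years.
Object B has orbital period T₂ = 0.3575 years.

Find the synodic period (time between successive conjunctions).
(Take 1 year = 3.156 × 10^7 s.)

Convert to SI: T₁ = 0.00059 years = 18620.4 s; T₂ = 0.3575 years = 1.12827e+07 s.
T_syn = |T₁ · T₂ / (T₁ − T₂)|.
T_syn = |18620.4 · 1.12827e+07 / (18620.4 − 1.12827e+07)| s ≈ 1.865e+04 s = 0.000591 years.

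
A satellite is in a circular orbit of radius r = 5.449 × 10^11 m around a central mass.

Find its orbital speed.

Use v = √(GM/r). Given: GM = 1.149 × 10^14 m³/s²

For a circular orbit, gravity supplies the centripetal force, so v = √(GM / r).
v = √(1.149e+14 / 5.449e+11) m/s ≈ 14.52 m/s = 14.52 m/s.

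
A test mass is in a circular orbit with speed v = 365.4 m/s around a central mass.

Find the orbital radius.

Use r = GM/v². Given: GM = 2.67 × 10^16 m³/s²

For a circular orbit, v² = GM / r, so r = GM / v².
r = 2.67e+16 / (365.4)² m ≈ 2e+11 m = 200 Gm.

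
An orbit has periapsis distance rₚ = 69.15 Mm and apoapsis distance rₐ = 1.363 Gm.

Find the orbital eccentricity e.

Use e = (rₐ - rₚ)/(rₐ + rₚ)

Convert to SI: rₚ = 69.15 Mm = 6.915e+07 m; rₐ = 1.363 Gm = 1.363e+09 m.
e = (rₐ − rₚ) / (rₐ + rₚ).
e = (1.363e+09 − 6.915e+07) / (1.363e+09 + 6.915e+07) = 1.29385e+09 / 1.43215e+09 ≈ 0.9034.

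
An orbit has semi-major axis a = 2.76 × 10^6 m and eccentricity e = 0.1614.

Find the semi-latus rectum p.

p = a (1 − e²).
p = 2.76e+06 · (1 − (0.1614)²) = 2.76e+06 · 0.97395 ≈ 2.688e+06 m = 2.688 × 10^6 m.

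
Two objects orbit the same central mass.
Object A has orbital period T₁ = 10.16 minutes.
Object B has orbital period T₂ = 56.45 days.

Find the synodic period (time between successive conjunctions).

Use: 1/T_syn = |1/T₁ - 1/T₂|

Convert to SI: T₁ = 10.16 minutes = 609.6 s; T₂ = 56.45 days = 4.87728e+06 s.
T_syn = |T₁ · T₂ / (T₁ − T₂)|.
T_syn = |609.6 · 4.87728e+06 / (609.6 − 4.87728e+06)| s ≈ 609.7 s = 10.16 minutes.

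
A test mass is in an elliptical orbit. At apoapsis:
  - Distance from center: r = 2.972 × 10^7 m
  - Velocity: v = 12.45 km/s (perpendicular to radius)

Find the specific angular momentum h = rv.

Convert to SI: v = 12.45 km/s = 12450 m/s.
With v perpendicular to r, h = r · v.
h = 2.972e+07 · 12450 m²/s ≈ 3.7e+11 m²/s.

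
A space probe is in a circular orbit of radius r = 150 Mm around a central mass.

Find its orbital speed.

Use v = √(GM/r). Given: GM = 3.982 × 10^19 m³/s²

Convert to SI: r = 150 Mm = 1.5e+08 m.
For a circular orbit, gravity supplies the centripetal force, so v = √(GM / r).
v = √(3.982e+19 / 1.5e+08) m/s ≈ 5.152e+05 m/s = 515.2 km/s.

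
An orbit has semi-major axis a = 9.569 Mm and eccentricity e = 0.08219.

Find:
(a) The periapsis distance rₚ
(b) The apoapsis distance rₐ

Convert to SI: a = 9.569 Mm = 9.569e+06 m.
(a) rₚ = a(1 − e) = 9.569e+06 · (1 − 0.08219) = 9.569e+06 · 0.91781 ≈ 8.783e+06 m = 8.783 Mm.
(b) rₐ = a(1 + e) = 9.569e+06 · (1 + 0.08219) = 9.569e+06 · 1.08219 ≈ 1.036e+07 m = 10.36 Mm.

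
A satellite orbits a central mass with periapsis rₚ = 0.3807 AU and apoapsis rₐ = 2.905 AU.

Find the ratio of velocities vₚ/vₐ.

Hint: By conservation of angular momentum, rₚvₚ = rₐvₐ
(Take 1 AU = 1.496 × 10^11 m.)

Convert to SI: rₚ = 0.3807 AU = 5.69527e+10 m; rₐ = 2.905 AU = 4.34588e+11 m.
Conservation of angular momentum gives rₚvₚ = rₐvₐ, so vₚ/vₐ = rₐ/rₚ.
vₚ/vₐ = 4.34588e+11 / 5.69527e+10 ≈ 7.631.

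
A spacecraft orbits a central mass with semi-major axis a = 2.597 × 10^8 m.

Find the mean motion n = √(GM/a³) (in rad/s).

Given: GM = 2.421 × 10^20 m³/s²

n = √(GM / a³).
n = √(2.421e+20 / (2.597e+08)³) rad/s ≈ 0.003718 rad/s.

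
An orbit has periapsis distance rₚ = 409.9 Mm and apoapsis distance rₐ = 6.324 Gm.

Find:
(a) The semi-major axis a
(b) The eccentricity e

Convert to SI: rₚ = 409.9 Mm = 4.099e+08 m; rₐ = 6.324 Gm = 6.324e+09 m.
(a) a = (rₚ + rₐ) / 2 = (4.099e+08 + 6.324e+09) / 2 ≈ 3.367e+09 m = 3.367 Gm.
(b) e = (rₐ − rₚ) / (rₐ + rₚ) = (6.324e+09 − 4.099e+08) / (6.324e+09 + 4.099e+08) ≈ 0.8783.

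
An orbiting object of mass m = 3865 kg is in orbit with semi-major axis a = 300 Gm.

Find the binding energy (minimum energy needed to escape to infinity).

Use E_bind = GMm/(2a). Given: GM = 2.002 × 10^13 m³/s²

Convert to SI: a = 300 Gm = 3e+11 m.
Total orbital energy is E = −GMm/(2a); binding energy is E_bind = −E = GMm/(2a).
E_bind = 2.002e+13 · 3865 / (2 · 3e+11) J ≈ 1.29e+05 J = 129 kJ.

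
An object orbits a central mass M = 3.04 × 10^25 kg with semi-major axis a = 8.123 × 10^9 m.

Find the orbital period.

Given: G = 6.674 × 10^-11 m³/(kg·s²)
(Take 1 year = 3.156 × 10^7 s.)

GM = G · M = 6.674e-11 · 3.04e+25 = 2.0289e+15 m³/s².
Kepler's third law: T = 2π √(a³ / GM).
Substituting a = 8.123e+09 m and GM = 2.0289e+15 m³/s²:
T = 2π √((8.123e+09)³ / 2.0289e+15) s
T ≈ 1.021e+08 s = 3.236 years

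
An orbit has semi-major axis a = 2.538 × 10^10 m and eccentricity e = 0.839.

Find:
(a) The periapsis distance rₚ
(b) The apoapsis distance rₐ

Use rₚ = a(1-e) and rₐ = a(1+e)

(a) rₚ = a(1 − e) = 2.538e+10 · (1 − 0.839) = 2.538e+10 · 0.161 ≈ 4.086e+09 m = 4.086 × 10^9 m.
(b) rₐ = a(1 + e) = 2.538e+10 · (1 + 0.839) = 2.538e+10 · 1.839 ≈ 4.667e+10 m = 4.667 × 10^10 m.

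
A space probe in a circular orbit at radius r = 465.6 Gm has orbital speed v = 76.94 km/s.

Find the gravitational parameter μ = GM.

Convert to SI: r = 465.6 Gm = 4.656e+11 m; v = 76.94 km/s = 76940 m/s.
For a circular orbit v² = GM/r, so GM = v² · r.
GM = (76940)² · 4.656e+11 m³/s² ≈ 2.756e+21 m³/s² = 2.756 × 10^21 m³/s².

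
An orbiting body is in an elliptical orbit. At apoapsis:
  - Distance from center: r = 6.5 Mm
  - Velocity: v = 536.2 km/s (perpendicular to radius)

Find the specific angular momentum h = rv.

Convert to SI: r = 6.5 Mm = 6.5e+06 m; v = 536.2 km/s = 536200 m/s.
With v perpendicular to r, h = r · v.
h = 6.5e+06 · 536200 m²/s ≈ 3.485e+12 m²/s.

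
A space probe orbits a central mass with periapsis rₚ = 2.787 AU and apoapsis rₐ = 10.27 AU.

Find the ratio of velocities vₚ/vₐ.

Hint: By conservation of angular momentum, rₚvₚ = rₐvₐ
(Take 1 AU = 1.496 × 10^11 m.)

Convert to SI: rₚ = 2.787 AU = 4.16935e+11 m; rₐ = 10.27 AU = 1.53639e+12 m.
Conservation of angular momentum gives rₚvₚ = rₐvₐ, so vₚ/vₐ = rₐ/rₚ.
vₚ/vₐ = 1.53639e+12 / 4.16935e+11 ≈ 3.685.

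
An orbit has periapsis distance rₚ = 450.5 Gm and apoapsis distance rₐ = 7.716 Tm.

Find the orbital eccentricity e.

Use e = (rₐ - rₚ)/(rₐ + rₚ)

Convert to SI: rₚ = 450.5 Gm = 4.505e+11 m; rₐ = 7.716 Tm = 7.716e+12 m.
e = (rₐ − rₚ) / (rₐ + rₚ).
e = (7.716e+12 − 4.505e+11) / (7.716e+12 + 4.505e+11) = 7.2655e+12 / 8.1665e+12 ≈ 0.8897.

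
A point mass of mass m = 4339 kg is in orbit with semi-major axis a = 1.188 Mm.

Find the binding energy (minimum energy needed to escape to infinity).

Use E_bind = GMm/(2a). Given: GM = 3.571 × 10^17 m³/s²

Convert to SI: a = 1.188 Mm = 1.188e+06 m.
Total orbital energy is E = −GMm/(2a); binding energy is E_bind = −E = GMm/(2a).
E_bind = 3.571e+17 · 4339 / (2 · 1.188e+06) J ≈ 6.521e+14 J = 652.1 TJ.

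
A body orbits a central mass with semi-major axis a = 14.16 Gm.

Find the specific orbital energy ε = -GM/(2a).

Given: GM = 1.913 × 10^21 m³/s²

Convert to SI: a = 14.16 Gm = 1.416e+10 m.
ε = −GM / (2a).
ε = −1.913e+21 / (2 · 1.416e+10) J/kg ≈ -6.755e+10 J/kg = -67.55 GJ/kg.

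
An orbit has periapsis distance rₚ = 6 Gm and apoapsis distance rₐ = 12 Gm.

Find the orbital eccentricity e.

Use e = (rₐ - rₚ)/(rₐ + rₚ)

Convert to SI: rₚ = 6 Gm = 6e+09 m; rₐ = 12 Gm = 1.2e+10 m.
e = (rₐ − rₚ) / (rₐ + rₚ).
e = (1.2e+10 − 6e+09) / (1.2e+10 + 6e+09) = 6e+09 / 1.8e+10 ≈ 0.3333.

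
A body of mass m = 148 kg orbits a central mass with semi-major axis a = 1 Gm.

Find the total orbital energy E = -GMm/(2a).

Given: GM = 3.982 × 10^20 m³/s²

Convert to SI: a = 1 Gm = 1e+09 m.
E = −GMm / (2a).
E = −3.982e+20 · 148 / (2 · 1e+09) J ≈ -2.947e+13 J = -29.47 TJ.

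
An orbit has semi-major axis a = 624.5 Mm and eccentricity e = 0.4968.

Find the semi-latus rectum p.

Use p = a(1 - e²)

Convert to SI: a = 624.5 Mm = 6.245e+08 m.
p = a (1 − e²).
p = 6.245e+08 · (1 − (0.4968)²) = 6.245e+08 · 0.75319 ≈ 4.704e+08 m = 470.4 Mm.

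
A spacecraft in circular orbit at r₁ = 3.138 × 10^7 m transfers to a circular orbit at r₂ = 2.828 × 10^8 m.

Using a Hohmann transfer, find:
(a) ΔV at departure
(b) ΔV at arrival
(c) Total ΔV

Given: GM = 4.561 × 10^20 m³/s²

Transfer semi-major axis: a_t = (r₁ + r₂)/2 = (3.138e+07 + 2.828e+08)/2 = 1.5709e+08 m.
Circular speeds: v₁ = √(GM/r₁) = 3.81244e+06 m/s, v₂ = √(GM/r₂) = 1.26996e+06 m/s.
Transfer speeds (vis-viva v² = GM(2/r − 1/a_t)): v₁ᵗ = 5.11528e+06 m/s, v₂ᵗ = 567600 m/s.
(a) ΔV₁ = |v₁ᵗ − v₁| ≈ 1.303e+06 m/s = 1303 km/s.
(b) ΔV₂ = |v₂ − v₂ᵗ| ≈ 7.024e+05 m/s = 702.4 km/s.
(c) ΔV_total = ΔV₁ + ΔV₂ ≈ 2.005e+06 m/s = 2005 km/s.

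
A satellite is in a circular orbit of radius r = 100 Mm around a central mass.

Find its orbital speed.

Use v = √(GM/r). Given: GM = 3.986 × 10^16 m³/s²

Convert to SI: r = 100 Mm = 1e+08 m.
For a circular orbit, gravity supplies the centripetal force, so v = √(GM / r).
v = √(3.986e+16 / 1e+08) m/s ≈ 1.996e+04 m/s = 19.96 km/s.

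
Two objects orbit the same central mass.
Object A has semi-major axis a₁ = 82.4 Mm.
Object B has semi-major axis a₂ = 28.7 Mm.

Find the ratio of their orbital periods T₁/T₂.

Convert to SI: a₁ = 82.4 Mm = 8.24e+07 m; a₂ = 28.7 Mm = 2.87e+07 m.
From Kepler's third law, (T₁/T₂)² = (a₁/a₂)³, so T₁/T₂ = (a₁/a₂)^(3/2).
a₁/a₂ = 8.24e+07 / 2.87e+07 = 2.87108.
T₁/T₂ = (2.87108)^(3/2) ≈ 4.865.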